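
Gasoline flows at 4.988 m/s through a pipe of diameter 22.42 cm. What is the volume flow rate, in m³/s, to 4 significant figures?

Q ≈ 0.1969 m³/s

Q = A·v = 0.03948 m² × 4.988 m/s = 0.1969 m³/s.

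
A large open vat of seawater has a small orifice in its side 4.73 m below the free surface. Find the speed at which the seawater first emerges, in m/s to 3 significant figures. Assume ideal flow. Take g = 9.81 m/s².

v ≈ 9.63 m/s

Bernoulli from surface to hole (P equal, v_surface ≈ 0): v = √(2gh) = √(2×9.81×4.73) = 9.63 m/s.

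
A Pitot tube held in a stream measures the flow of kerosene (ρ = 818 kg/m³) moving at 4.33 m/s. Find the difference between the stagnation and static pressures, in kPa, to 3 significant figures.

The dynamic pressure equals the rise in static pressure at the stagnation point: ΔP = ½ρv².
ΔP = ½·818·4.33² = 7670 Pa.

ΔP = 7.67 kPa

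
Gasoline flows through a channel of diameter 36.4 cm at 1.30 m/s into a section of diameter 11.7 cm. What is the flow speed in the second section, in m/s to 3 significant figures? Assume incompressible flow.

Mass conservation (A₁v₁ = A₂v₂) gives v₂ = 1.30 × 1040/108 = 12.6 m/s.

12.6 m/s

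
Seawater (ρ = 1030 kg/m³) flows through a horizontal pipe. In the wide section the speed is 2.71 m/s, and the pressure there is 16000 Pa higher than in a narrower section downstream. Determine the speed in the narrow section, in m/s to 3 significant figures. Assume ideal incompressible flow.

v₂ = 6.20 m/s

With h₁ = h₂, rearranging Bernoulli gives v₂ = √(v₁² + 2ΔP/ρ).
v₂ = √(2.71² + 2·16000/1030) = √(7.34 + 31.1) = 6.20 m/s.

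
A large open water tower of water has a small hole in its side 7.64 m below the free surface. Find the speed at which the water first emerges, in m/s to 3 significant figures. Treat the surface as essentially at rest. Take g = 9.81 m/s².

12.2 m/s

The surface is effectively still and both ends are open, so ½v² = gh and v = √(2·9.81·7.64) = 12.2 m/s.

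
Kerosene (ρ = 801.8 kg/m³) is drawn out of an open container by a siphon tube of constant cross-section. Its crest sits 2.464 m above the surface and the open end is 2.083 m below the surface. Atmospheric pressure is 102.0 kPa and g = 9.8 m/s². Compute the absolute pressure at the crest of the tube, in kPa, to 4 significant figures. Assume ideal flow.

The outlet speed comes from Torricelli: v = √(2g·2.083) = 6.390 m/s.
With constant cross-section the crest speed equals v; applying Bernoulli from the surface up to the crest, P_top = P_atm − ½ρv² − ρg·h_top.
P_top = 102000 − ½·801.8·6.390² − 801.8·9.8·2.464 = 66270 Pa.

66.27 kPa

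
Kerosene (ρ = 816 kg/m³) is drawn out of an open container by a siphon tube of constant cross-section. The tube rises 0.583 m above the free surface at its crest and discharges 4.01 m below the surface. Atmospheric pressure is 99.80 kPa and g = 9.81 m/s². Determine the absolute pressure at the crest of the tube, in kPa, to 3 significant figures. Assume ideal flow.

P_top ≈ 63.0 kPa

Bernoulli surface→outlet gives ½v² = g·h_out, so v = √(2·9.81·4.01) = 8.87 m/s.
With constant cross-section the crest speed equals v; applying Bernoulli from the surface up to the crest, P_top = P_atm − ½ρv² − ρg·h_top.
P_top = 99800 − ½·816·8.87² − 816·9.81·0.583 = 63000 Pa.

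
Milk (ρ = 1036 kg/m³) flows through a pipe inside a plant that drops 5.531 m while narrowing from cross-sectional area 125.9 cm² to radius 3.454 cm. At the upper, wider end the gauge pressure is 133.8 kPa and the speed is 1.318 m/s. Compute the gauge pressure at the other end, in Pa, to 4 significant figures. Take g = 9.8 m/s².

Continuity gives A₁v₁ = A₂v₂, so v₂ = (125.9 cm²)/(37.48 cm²) × 1.318 m/s = 4.427 m/s.
Energy conservation along the streamline gives P₂ = P₁ − ½ρ(v₂² − v₁²) − ρg(h₂ − h₁).
P₂ = 133800 + ½·1036·(1.318² − 4.427²) − 1036·9.8·(−5.531) = 133800 + (-9254) − (-56160) = 180700 Pa.

P₂ = 180700 Pa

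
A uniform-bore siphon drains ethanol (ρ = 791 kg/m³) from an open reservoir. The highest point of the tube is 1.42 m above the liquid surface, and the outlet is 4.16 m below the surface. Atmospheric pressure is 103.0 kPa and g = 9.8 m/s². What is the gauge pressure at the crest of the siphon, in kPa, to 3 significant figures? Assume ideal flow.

-43.3 kPa

The outlet speed comes from Torricelli: v = √(2g·4.16) = 9.03 m/s.
Continuity keeps v the same throughout the tube; from surface to crest, P_atm + 0 = P_top + ½ρv² + ρg·h_top.
P_top = 103000 − ½·791·9.03² − 791·9.8·1.42 = 59700 Pa. So P_gauge = P_top − P_atm = -43300 Pa.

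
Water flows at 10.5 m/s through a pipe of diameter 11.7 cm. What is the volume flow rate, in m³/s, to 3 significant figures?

Q = A·v = 0.0108 m² × 10.5 m/s = 0.113 m³/s.

Q = 0.113 m³/s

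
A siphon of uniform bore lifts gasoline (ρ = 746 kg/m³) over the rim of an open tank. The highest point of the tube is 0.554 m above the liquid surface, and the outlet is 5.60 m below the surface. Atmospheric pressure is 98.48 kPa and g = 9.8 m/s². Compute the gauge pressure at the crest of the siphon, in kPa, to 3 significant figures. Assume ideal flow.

P_gauge = -45.0 kPa

From the surface to the outlet (both open to atmosphere, surface at rest): v = √(2g·h_out) = √(2·9.8·5.60) = 10.5 m/s.
Continuity keeps v the same throughout the tube; from surface to crest, P_atm + 0 = P_top + ½ρv² + ρg·h_top.
P_top = 98480 − ½·746·10.5² − 746·9.8·0.554 = 53500 Pa. So P_gauge = P_top − P_atm = -45000 Pa.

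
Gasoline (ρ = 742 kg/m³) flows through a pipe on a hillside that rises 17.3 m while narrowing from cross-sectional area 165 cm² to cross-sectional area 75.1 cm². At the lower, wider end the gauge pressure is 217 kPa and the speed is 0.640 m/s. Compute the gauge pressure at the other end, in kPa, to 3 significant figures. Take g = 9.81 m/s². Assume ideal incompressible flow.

90.5 kPa

Continuity gives A₁v₁ = A₂v₂, so v₂ = (165 cm²)/(75.1 cm²) × 0.640 m/s = 1.41 m/s.
Energy conservation along the streamline gives P₂ = P₁ − ½ρ(v₂² − v₁²) − ρg(h₂ − h₁).
P₂ = 217000 + ½·742·(0.640² − 1.41²) − 742·9.81·(+17.3) = 217000 + (-582) − (126000) = 90500 Pa.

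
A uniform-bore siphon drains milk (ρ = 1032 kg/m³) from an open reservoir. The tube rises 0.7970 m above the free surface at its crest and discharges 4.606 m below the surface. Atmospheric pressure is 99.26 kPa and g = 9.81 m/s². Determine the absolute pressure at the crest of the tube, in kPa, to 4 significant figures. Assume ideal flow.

From the surface to the outlet (both open to atmosphere, surface at rest): v = √(2g·h_out) = √(2·9.81·4.606) = 9.506 m/s.
Continuity keeps v the same throughout the tube; from surface to crest, P_atm + 0 = P_top + ½ρv² + ρg·h_top.
P_top = 99260 − ½·1032·9.506² − 1032·9.81·0.7970 = 44560 Pa.

P_top = 44.56 kPa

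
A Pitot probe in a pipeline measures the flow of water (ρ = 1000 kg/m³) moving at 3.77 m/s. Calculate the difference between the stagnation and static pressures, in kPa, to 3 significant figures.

ΔP = 7.11 kPa

At the stagnation point the flow is brought to rest, so Bernoulli gives P_stag − P_static = ½ρv².
ΔP = ½·1000·3.77² = 7110 Pa.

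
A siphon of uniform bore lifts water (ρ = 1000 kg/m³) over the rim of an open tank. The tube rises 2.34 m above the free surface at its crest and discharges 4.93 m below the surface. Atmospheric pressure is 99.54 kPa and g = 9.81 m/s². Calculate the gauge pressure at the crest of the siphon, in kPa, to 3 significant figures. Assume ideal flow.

The outlet speed comes from Torricelli: v = √(2g·4.93) = 9.83 m/s.
The bore is uniform, so the speed at the crest is the same v. Bernoulli surface→crest: P_atm = P_top + ½ρv² + ρg·h_top.
P_top = 99540 − ½·1000·9.83² − 1000·9.81·2.34 = 28200 Pa. So P_gauge = P_top − P_atm = -71300 Pa.

P_gauge = -71.3 kPa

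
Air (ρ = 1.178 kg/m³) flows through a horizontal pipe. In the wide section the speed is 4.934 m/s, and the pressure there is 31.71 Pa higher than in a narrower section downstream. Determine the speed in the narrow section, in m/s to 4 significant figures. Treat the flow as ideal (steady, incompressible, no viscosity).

Along the level pipe P + ½ρv² is conserved, hence v₂² = v₁² + 2(P₁ − P₂)/ρ.
v₂ = √(4.934² + 2·31.71/1.178) = √(24.34 + 53.84) = 8.842 m/s.

8.842 m/s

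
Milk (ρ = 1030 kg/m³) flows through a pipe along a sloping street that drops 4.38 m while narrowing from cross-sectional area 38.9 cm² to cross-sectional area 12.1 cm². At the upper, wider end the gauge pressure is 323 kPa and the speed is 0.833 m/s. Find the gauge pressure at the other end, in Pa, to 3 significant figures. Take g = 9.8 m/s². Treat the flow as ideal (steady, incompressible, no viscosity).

P₂ ≈ 364000 Pa

By continuity, v₂ = v₁·A₁/A₂ = 0.833·(38.9/12.1) = 2.68 m/s.
Bernoulli: P₁ + ½ρv₁² + ρg h₁ = P₂ + ½ρv₂² + ρg h₂, so P₂ = P₁ + ½ρ(v₁² − v₂²) − ρg(h₂ − h₁).
P₂ = 323000 + ½·1030·(0.833² − 2.68²) − 1030·9.8·(−4.38) = 323000 + (-3340) − (-44200) = 364000 Pa.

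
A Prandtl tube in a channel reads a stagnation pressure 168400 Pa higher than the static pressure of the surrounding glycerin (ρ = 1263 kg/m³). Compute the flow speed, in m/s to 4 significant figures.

At the stagnation point the flow is brought to rest, so Bernoulli gives P_stag − P_static = ½ρv².
v = √(2ΔP/ρ) = √(2·168400/1263) = 16.33 m/s.

v ≈ 16.33 m/s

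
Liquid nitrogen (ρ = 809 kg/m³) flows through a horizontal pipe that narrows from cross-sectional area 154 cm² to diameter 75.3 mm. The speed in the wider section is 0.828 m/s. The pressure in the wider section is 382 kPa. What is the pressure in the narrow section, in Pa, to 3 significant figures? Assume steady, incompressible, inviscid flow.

P₂ = 379000 Pa

By continuity, v₂ = v₁·A₁/A₂ = 0.828·(154/44.5) = 2.86 m/s.
Bernoulli (h₁ = h₂): P₁ − P₂ = ½ρ(v₂² − v₁²).
P₂ = P₁ − ½ρ(v₂² − v₁²) = 382000 − ½·809·(2.86² − 0.828²) = 382000 − 3040 = 379000 Pa.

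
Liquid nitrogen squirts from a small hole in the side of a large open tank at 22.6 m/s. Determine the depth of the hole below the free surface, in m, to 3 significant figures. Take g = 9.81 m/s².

Inverting v = √(2gh) gives h = v² / 2g.
h = 22.6²/(2·9.81) = 511/19.62 = 26.0 m.

h ≈ 26.0 m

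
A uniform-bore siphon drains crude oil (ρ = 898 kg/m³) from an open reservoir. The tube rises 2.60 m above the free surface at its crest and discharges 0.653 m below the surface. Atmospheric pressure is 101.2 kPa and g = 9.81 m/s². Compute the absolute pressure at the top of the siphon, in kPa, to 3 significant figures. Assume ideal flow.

The outlet speed comes from Torricelli: v = √(2g·0.653) = 3.58 m/s.
With constant cross-section the crest speed equals v; applying Bernoulli from the surface up to the crest, P_top = P_atm − ½ρv² − ρg·h_top.
P_top = 101200 − ½·898·3.58² − 898·9.81·2.60 = 72500 Pa.

P_top ≈ 72.5 kPa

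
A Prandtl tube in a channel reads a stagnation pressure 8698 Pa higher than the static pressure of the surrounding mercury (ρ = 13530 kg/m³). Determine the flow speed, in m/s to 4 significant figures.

The dynamic pressure equals the rise in static pressure at the stagnation point: ΔP = ½ρv².
v = √(2ΔP/ρ) = √(2·8698/13530) = 1.134 m/s.

v = 1.134 m/s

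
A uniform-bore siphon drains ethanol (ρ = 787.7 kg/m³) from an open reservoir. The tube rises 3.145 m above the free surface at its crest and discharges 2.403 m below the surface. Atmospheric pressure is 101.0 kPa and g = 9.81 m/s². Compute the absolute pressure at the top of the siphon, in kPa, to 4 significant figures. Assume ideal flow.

P_top = 58.13 kPa

From the surface to the outlet (both open to atmosphere, surface at rest): v = √(2g·h_out) = √(2·9.81·2.403) = 6.866 m/s.
Continuity keeps v the same throughout the tube; from surface to crest, P_atm + 0 = P_top + ½ρv² + ρg·h_top.
P_top = 101000 − ½·787.7·6.866² − 787.7·9.81·3.145 = 58130 Pa.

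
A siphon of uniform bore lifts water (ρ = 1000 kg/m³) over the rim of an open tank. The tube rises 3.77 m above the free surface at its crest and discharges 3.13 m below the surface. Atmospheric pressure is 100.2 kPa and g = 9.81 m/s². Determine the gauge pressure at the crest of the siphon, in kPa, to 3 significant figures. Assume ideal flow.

P_gauge ≈ -67.7 kPa

From the surface to the outlet (both open to atmosphere, surface at rest): v = √(2g·h_out) = √(2·9.81·3.13) = 7.84 m/s.
The bore is uniform, so the speed at the crest is the same v. Bernoulli surface→crest: P_atm = P_top + ½ρv² + ρg·h_top.
P_top = 100200 − ½·1000·7.84² − 1000·9.81·3.77 = 32500 Pa. So P_gauge = P_top − P_atm = -67700 Pa.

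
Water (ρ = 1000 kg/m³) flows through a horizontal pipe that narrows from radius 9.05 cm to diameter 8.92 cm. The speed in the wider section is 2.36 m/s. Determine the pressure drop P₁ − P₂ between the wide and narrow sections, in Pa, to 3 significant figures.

ΔP ≈ 44400 Pa

The volume flow rate is constant, so v₂ = (A₁/A₂)v₁ = (257/62.5)·2.36 = 9.72 m/s.
Bernoulli (h₁ = h₂): P₁ − P₂ = ½ρ(v₂² − v₁²).
P₁ − P₂ = ½·1000·(9.72² − 2.36²) = ½·1000·88.9 = 44400 Pa.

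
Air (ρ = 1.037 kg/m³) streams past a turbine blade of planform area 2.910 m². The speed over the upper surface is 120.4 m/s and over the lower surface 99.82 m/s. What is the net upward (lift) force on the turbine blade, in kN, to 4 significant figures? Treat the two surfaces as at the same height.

F = 6.838 kN

With equal heights on the two surfaces, Bernoulli gives P_lower − P_upper = ½ρ(v_upper² − v_lower²).
ΔP = ½·1.037·(120.4² − 99.82²) = 2350 Pa.
Lift = ΔP · A = 2350 × 2.910 = 6838 N.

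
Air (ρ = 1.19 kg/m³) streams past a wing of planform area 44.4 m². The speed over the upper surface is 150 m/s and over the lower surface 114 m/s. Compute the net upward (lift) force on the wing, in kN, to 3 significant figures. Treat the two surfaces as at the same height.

With equal heights on the two surfaces, Bernoulli gives P_lower − P_upper = ½ρ(v_upper² − v_lower²).
ΔP = ½·1.19·(150² − 114²) = 5650 Pa.
Lift = ΔP · A = 5650 × 44.4 = 251000 N.

251 kN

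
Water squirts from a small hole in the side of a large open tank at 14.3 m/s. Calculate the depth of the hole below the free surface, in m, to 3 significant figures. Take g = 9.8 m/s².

Inverting v = √(2gh) gives h = v² / 2g.
h = 14.3²/(2·9.8) = 204/19.60 = 10.4 m.

10.4 m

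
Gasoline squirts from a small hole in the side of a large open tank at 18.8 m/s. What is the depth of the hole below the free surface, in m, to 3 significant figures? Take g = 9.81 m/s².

h = 18.0 m

Inverting v = √(2gh) gives h = v² / 2g.
h = 18.8²/(2·9.81) = 353/19.62 = 18.0 m.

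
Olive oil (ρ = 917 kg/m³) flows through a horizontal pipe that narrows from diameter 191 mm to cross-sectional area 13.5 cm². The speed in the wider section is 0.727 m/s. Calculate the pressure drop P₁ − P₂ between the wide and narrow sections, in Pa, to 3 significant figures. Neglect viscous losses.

ΔP ≈ 109000 Pa

By continuity, v₂ = v₁·A₁/A₂ = 0.727·(287/13.5) = 15.4 m/s.
The pipe is horizontal, so Bernoulli reduces to P₁ + ½ρv₁² = P₂ + ½ρv₂².
P₁ − P₂ = ½·917·(15.4² − 0.727²) = ½·917·238 = 109000 Pa.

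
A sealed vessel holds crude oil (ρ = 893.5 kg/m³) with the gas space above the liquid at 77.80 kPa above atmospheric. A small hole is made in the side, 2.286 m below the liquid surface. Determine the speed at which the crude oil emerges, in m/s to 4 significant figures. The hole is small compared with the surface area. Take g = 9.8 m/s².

Take point 1 at the surface (v₁ ≈ 0) and point 2 at the hole (at atmospheric pressure). Bernoulli: P₁ + ρg h = P_atm + ½ρv₂².
With P₁ − P_atm = 77800 Pa, v₂ = √(2gh + 2ΔP/ρ) = √(2·9.8·2.286 + 2·77800/893.5) = 14.80 m/s.

14.80 m/s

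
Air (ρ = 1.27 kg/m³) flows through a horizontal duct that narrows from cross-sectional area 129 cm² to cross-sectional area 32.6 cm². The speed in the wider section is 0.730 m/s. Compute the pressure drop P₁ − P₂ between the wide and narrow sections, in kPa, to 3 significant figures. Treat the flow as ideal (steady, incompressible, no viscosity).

ΔP ≈ 0.00496 kPa

Mass conservation (A₁v₁ = A₂v₂) gives v₂ = 0.730 × 129/32.6 = 2.89 m/s.
With no height change, Bernoulli's equation is P₁ + ½ρv₁² = P₂ + ½ρv₂².
P₁ − P₂ = ½·1.27·(2.89² − 0.730²) = ½·1.27·7.81 = 4.96 Pa.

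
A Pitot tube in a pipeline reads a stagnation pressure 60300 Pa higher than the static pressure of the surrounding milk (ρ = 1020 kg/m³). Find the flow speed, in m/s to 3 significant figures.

The dynamic pressure equals the rise in static pressure at the stagnation point: ΔP = ½ρv².
v = √(2ΔP/ρ) = √(2·60300/1020) = 10.9 m/s.

v = 10.9 m/s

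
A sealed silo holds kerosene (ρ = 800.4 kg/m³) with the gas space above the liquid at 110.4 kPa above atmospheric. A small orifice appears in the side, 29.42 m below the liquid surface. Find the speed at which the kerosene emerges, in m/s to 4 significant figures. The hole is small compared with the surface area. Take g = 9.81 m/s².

Take point 1 at the surface (v₁ ≈ 0) and point 2 at the hole (at atmospheric pressure). Bernoulli: P₁ + ρg h = P_atm + ½ρv₂².
With P₁ − P_atm = 110400 Pa, v₂ = √(2gh + 2ΔP/ρ) = √(2·9.81·29.42 + 2·110400/800.4) = 29.21 m/s.

v ≈ 29.21 m/s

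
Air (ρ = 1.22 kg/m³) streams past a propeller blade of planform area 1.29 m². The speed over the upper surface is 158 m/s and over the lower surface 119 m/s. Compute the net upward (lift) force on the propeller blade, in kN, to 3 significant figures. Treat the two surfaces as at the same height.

F ≈ 8.50 kN

From P + ½ρv² = const at equal height, P_low − P_up = ½ρ(v_up² − v_low²).
ΔP = ½·1.22·(158² − 119²) = 6590 Pa.
Lift = ΔP · A = 6590 × 1.29 = 8500 N.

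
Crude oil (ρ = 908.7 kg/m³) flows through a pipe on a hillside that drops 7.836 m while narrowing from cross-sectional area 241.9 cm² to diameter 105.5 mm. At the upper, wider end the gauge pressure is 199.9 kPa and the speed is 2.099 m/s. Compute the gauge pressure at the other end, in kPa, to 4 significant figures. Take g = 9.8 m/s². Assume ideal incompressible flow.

By continuity, v₂ = v₁·A₁/A₂ = 2.099·(241.9/87.42) = 5.808 m/s.
Energy conservation along the streamline gives P₂ = P₁ − ½ρ(v₂² − v₁²) − ρg(h₂ − h₁).
P₂ = 199900 + ½·908.7·(2.099² − 5.808²) − 908.7·9.8·(−7.836) = 199900 + (-13330) − (-69780) = 256400 Pa.

P₂ ≈ 256.4 kPa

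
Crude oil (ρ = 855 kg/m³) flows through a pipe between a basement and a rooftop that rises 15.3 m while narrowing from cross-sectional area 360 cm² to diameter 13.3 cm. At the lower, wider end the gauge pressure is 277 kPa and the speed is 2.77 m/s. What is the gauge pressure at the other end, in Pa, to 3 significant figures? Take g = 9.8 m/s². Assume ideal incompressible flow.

P₂ = 130000 Pa

By continuity, v₂ = v₁·A₁/A₂ = 2.77·(360/139) = 7.18 m/s.
Energy conservation along the streamline gives P₂ = P₁ − ½ρ(v₂² − v₁²) − ρg(h₂ − h₁).
P₂ = 277000 + ½·855·(2.77² − 7.18²) − 855·9.8·(+15.3) = 277000 + (-18700) − (128000) = 130000 Pa.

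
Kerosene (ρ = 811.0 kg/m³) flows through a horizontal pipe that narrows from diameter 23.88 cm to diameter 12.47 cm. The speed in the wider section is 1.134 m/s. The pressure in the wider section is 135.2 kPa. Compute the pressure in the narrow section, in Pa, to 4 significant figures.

P₂ ≈ 128700 Pa

Mass conservation (A₁v₁ = A₂v₂) gives v₂ = 1.134 × 447.9/122.1 = 4.159 m/s.
The pipe is horizontal, so Bernoulli reduces to P₁ + ½ρv₁² = P₂ + ½ρv₂².
P₂ = P₁ − ½ρ(v₂² − v₁²) = 135200 − ½·811.0·(4.159² − 1.134²) = 135200 − 6491 = 128700 Pa.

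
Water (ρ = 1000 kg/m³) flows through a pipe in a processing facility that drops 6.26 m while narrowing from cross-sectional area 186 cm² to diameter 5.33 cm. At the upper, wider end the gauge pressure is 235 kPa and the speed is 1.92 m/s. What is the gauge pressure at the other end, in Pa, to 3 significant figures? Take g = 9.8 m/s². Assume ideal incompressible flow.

Continuity gives A₁v₁ = A₂v₂, so v₂ = (186 cm²)/(22.3 cm²) × 1.92 m/s = 16.0 m/s.
Energy conservation along the streamline gives P₂ = P₁ − ½ρ(v₂² − v₁²) − ρg(h₂ − h₁).
P₂ = 235000 + ½·1000·(1.92² − 16.0²) − 1000·9.8·(−6.26) = 235000 + (-126000) − (-61300) = 170000 Pa.

P₂ ≈ 170000 Pa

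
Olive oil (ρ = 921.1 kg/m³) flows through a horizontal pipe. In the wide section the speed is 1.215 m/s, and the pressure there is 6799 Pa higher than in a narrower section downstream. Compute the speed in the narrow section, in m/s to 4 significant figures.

v₂ ≈ 4.030 m/s

With h₁ = h₂, rearranging Bernoulli gives v₂ = √(v₁² + 2ΔP/ρ).
v₂ = √(1.215² + 2·6799/921.1) = √(1.476 + 14.76) = 4.030 m/s.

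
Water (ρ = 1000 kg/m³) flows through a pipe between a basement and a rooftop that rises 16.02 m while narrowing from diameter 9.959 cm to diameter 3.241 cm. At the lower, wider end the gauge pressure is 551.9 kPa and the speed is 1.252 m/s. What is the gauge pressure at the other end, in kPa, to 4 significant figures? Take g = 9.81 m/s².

P₂ ≈ 325.7 kPa

Mass conservation (A₁v₁ = A₂v₂) gives v₂ = 1.252 × 77.90/8.250 = 11.82 m/s.
Applying Bernoulli between the two ends and solving for P₂: P₂ = P₁ + ½ρ(v₁² − v₂²) − ρgΔh.
P₂ = 551900 + ½·1000·(1.252² − 11.82²) − 1000·9.81·(+16.02) = 551900 + (-69090) − (157200) = 325700 Pa.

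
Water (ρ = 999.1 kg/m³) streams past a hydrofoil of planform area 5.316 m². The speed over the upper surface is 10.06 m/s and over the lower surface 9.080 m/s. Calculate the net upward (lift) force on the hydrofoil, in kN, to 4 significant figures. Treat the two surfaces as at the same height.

With equal heights on the two surfaces, Bernoulli gives P_lower − P_upper = ½ρ(v_upper² − v_lower²).
ΔP = ½·999.1·(10.06² − 9.080²) = 9370 Pa.
Lift = ΔP · A = 9370 × 5.316 = 49810 N.

F ≈ 49.81 kN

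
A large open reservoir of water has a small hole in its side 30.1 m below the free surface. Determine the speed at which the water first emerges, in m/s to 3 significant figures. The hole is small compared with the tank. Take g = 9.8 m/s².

v = 24.3 m/s

The surface is effectively still and both ends are open, so ½v² = gh and v = √(2·9.8·30.1) = 24.3 m/s.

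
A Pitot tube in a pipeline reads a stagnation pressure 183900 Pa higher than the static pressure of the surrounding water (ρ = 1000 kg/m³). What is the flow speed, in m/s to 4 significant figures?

19.18 m/s

The dynamic pressure equals the rise in static pressure at the stagnation point: ΔP = ½ρv².
v = √(2ΔP/ρ) = √(2·183900/1000) = 19.18 m/s.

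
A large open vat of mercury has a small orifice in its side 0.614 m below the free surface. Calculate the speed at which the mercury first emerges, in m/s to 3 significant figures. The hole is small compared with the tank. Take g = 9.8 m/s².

v = 3.47 m/s

The surface is effectively still and both ends are open, so ½v² = gh and v = √(2·9.8·0.614) = 3.47 m/s.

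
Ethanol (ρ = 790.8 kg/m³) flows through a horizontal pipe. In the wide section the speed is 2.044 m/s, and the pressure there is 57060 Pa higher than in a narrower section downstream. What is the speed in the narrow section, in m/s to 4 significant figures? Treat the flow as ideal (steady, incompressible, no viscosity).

v₂ ≈ 12.19 m/s

Horizontal Bernoulli: P₁ + ½ρv₁² = P₂ + ½ρv₂², so v₂² = v₁² + 2(P₁ − P₂)/ρ.
v₂ = √(2.044² + 2·57060/790.8) = √(4.178 + 144.3) = 12.19 m/s.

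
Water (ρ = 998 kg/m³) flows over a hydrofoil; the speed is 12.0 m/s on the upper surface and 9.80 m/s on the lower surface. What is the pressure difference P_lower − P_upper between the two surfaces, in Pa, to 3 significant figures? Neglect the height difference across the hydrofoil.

The pressure is lower where the speed is higher: ΔP = ½ρ(v_up² − v_low²).
ΔP = ½·998·(12.0² − 9.80²) = 23900 Pa.

23900 Pa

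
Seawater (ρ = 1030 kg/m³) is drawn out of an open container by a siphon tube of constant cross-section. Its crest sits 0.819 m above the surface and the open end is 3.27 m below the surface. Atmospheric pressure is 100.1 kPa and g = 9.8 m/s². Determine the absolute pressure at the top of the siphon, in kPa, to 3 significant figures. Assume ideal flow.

P_top ≈ 58.8 kPa

From the surface to the outlet (both open to atmosphere, surface at rest): v = √(2g·h_out) = √(2·9.8·3.27) = 8.01 m/s.
With constant cross-section the crest speed equals v; applying Bernoulli from the surface up to the crest, P_top = P_atm − ½ρv² − ρg·h_top.
P_top = 100100 − ½·1030·8.01² − 1030·9.8·0.819 = 58800 Pa.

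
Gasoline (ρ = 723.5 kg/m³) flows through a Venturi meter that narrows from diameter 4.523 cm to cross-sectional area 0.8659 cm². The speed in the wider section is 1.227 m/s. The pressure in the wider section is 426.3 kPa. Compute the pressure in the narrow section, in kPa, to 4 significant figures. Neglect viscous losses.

P₂ ≈ 239.3 kPa

Continuity gives A₁v₁ = A₂v₂, so v₂ = (16.07 cm²)/(0.8659 cm²) × 1.227 m/s = 22.77 m/s.
Along the horizontal streamline, P + ½ρv² is constant.
P₂ = P₁ − ½ρ(v₂² − v₁²) = 426300 − ½·723.5·(22.77² − 1.227²) = 426300 − 187000 = 239300 Pa.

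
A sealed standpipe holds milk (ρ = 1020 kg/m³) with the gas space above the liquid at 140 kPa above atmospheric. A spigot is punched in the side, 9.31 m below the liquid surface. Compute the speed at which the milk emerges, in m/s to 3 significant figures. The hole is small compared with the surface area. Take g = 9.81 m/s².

v ≈ 21.4 m/s

Take point 1 at the surface (v₁ ≈ 0) and point 2 at the hole (at atmospheric pressure). Bernoulli: P₁ + ρg h = P_atm + ½ρv₂².
With P₁ − P_atm = 140000 Pa, v₂ = √(2gh + 2ΔP/ρ) = √(2·9.81·9.31 + 2·140000/1020) = 21.4 m/s.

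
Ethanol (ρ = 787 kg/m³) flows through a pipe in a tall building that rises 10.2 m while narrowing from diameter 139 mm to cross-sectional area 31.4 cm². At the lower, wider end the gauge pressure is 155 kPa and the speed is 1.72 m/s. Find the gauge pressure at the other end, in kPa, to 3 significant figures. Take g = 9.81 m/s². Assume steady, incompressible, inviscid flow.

By continuity, v₂ = v₁·A₁/A₂ = 1.72·(152/31.4) = 8.31 m/s.
Energy conservation along the streamline gives P₂ = P₁ − ½ρ(v₂² − v₁²) − ρg(h₂ − h₁).
P₂ = 155000 + ½·787·(1.72² − 8.31²) − 787·9.81·(+10.2) = 155000 + (-26000) − (78700) = 50200 Pa.

P₂ ≈ 50.2 kPa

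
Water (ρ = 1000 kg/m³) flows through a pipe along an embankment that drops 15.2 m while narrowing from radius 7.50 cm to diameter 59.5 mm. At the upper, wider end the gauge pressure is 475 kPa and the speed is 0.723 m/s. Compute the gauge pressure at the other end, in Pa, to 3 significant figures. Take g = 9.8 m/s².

614000 Pa

Mass conservation (A₁v₁ = A₂v₂) gives v₂ = 0.723 × 177/27.8 = 4.60 m/s.
Applying Bernoulli between the two ends and solving for P₂: P₂ = P₁ + ½ρ(v₁² − v₂²) − ρgΔh.
P₂ = 475000 + ½·1000·(0.723² − 4.60²) − 1000·9.8·(−15.2) = 475000 + (-10300) − (-149000) = 614000 Pa.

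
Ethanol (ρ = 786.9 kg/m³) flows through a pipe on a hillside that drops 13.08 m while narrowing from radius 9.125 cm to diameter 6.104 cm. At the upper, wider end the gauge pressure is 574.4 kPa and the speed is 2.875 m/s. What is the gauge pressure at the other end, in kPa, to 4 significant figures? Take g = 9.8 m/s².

P₂ ≈ 418.6 kPa

Mass conservation (A₁v₁ = A₂v₂) gives v₂ = 2.875 × 261.6/29.26 = 25.70 m/s.
Bernoulli: P₁ + ½ρv₁² + ρg h₁ = P₂ + ½ρv₂² + ρg h₂, so P₂ = P₁ + ½ρ(v₁² − v₂²) − ρg(h₂ − h₁).
P₂ = 574400 + ½·786.9·(2.875² − 25.70²) − 786.9·9.8·(−13.08) = 574400 + (-256600) − (-100900) = 418600 Pa.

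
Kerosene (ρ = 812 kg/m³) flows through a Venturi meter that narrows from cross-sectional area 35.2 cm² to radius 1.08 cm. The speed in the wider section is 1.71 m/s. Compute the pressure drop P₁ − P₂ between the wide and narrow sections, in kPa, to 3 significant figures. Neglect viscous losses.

The volume flow rate is constant, so v₂ = (A₁/A₂)v₁ = (35.2/3.66)·1.71 = 16.4 m/s.
Along the horizontal streamline, P + ½ρv² is constant.
P₁ − P₂ = ½·812·(16.4² − 1.71²) = ½·812·267 = 108000 Pa.

ΔP ≈ 108 kPa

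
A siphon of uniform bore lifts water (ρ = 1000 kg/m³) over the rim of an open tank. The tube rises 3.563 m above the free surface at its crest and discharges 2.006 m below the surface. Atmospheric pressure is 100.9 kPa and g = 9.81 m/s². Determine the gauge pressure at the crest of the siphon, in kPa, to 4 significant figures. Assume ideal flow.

P_gauge = -54.63 kPa

Bernoulli surface→outlet gives ½v² = g·h_out, so v = √(2·9.81·2.006) = 6.274 m/s.
The bore is uniform, so the speed at the crest is the same v. Bernoulli surface→crest: P_atm = P_top + ½ρv² + ρg·h_top.
P_top = 100900 − ½·1000·6.274² − 1000·9.81·3.563 = 46270 Pa. So P_gauge = P_top − P_atm = -54630 Pa.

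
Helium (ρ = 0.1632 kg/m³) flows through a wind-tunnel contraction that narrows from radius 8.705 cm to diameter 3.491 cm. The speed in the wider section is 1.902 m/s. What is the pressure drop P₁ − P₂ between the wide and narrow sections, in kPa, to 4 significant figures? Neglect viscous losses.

ΔP = 0.1823 kPa

By continuity, v₂ = v₁·A₁/A₂ = 1.902·(238.1/9.572) = 47.31 m/s.
Along the horizontal streamline, P + ½ρv² is constant.
P₁ − P₂ = ½·0.1632·(47.31² − 1.902²) = ½·0.1632·2234 = 182.3 Pa.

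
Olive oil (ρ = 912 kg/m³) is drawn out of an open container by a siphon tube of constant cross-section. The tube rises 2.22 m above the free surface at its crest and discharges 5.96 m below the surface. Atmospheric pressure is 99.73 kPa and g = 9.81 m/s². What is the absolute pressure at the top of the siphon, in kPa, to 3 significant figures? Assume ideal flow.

P_top ≈ 26.5 kPa

From the surface to the outlet (both open to atmosphere, surface at rest): v = √(2g·h_out) = √(2·9.81·5.96) = 10.8 m/s.
Continuity keeps v the same throughout the tube; from surface to crest, P_atm + 0 = P_top + ½ρv² + ρg·h_top.
P_top = 99730 − ½·912·10.8² − 912·9.81·2.22 = 26500 Pa.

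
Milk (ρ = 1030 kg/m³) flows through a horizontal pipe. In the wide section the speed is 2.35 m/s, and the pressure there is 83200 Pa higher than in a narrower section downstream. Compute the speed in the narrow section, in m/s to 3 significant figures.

12.9 m/s

Along the level pipe P + ½ρv² is conserved, hence v₂² = v₁² + 2(P₁ − P₂)/ρ.
v₂ = √(2.35² + 2·83200/1030) = √(5.52 + 162) = 12.9 m/s.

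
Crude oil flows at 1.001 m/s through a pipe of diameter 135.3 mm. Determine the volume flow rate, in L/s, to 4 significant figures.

Q ≈ 14.39 L/s

Q = A·v = 0.01438 m² × 1.001 m/s = 0.01439 m³/s.
Converting: 0.01439 m³/s × 1000 = 14.39 L/s.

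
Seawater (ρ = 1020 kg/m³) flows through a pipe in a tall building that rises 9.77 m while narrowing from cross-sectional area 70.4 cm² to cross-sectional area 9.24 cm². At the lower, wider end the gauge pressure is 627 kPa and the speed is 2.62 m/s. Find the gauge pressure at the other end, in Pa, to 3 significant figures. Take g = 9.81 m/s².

By continuity, v₂ = v₁·A₁/A₂ = 2.62·(70.4/9.24) = 20.0 m/s.
Energy conservation along the streamline gives P₂ = P₁ − ½ρ(v₂² − v₁²) − ρg(h₂ − h₁).
P₂ = 627000 + ½·1020·(2.62² − 20.0²) − 1020·9.81·(+9.77) = 627000 + (-200000) − (97800) = 330000 Pa.

P₂ = 330000 Pa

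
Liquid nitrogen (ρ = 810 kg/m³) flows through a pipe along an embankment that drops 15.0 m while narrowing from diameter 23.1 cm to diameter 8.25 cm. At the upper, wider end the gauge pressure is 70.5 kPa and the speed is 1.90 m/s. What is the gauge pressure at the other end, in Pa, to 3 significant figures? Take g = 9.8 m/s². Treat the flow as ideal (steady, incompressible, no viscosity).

Continuity gives A₁v₁ = A₂v₂, so v₂ = (419 cm²)/(53.5 cm²) × 1.90 m/s = 14.9 m/s.
Applying Bernoulli between the two ends and solving for P₂: P₂ = P₁ + ½ρ(v₁² − v₂²) − ρgΔh.
P₂ = 70500 + ½·810·(1.90² − 14.9²) − 810·9.8·(−15.0) = 70500 + (-88400) − (-119000) = 101000 Pa.

P₂ = 101000 Pa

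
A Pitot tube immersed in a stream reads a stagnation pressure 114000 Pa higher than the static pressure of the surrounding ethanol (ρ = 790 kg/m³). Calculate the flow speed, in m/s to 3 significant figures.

v ≈ 17.0 m/s

At the stagnation point the flow is brought to rest, so Bernoulli gives P_stag − P_static = ½ρv².
v = √(2ΔP/ρ) = √(2·114000/790) = 17.0 m/s.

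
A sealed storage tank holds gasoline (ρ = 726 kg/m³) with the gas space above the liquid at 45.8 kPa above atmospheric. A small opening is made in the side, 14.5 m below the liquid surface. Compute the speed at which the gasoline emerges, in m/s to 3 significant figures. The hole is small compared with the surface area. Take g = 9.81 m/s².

Take point 1 at the surface (v₁ ≈ 0) and point 2 at the hole (at atmospheric pressure). Bernoulli: P₁ + ρg h = P_atm + ½ρv₂².
With P₁ − P_atm = 45800 Pa, v₂ = √(2gh + 2ΔP/ρ) = √(2·9.81·14.5 + 2·45800/726) = 20.3 m/s.

v = 20.3 m/s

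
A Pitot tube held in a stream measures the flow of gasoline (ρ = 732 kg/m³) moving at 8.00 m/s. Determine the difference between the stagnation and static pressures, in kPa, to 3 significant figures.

ΔP = 23.4 kPa

The dynamic pressure equals the rise in static pressure at the stagnation point: ΔP = ½ρv².
ΔP = ½·732·8.00² = 23400 Pa.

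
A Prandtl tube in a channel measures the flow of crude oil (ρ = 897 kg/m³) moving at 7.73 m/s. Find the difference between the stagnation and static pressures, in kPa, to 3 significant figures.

The dynamic pressure equals the rise in static pressure at the stagnation point: ΔP = ½ρv².
ΔP = ½·897·7.73² = 26800 Pa.

26.8 kPa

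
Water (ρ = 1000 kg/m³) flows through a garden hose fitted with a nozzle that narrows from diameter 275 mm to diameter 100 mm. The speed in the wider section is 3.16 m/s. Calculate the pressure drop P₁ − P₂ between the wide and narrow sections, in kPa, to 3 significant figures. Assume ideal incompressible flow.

Mass conservation (A₁v₁ = A₂v₂) gives v₂ = 3.16 × 594/78.5 = 23.9 m/s.
Bernoulli (h₁ = h₂): P₁ − P₂ = ½ρ(v₂² − v₁²).
P₁ − P₂ = ½·1000·(23.9² − 3.16²) = ½·1000·561 = 281000 Pa.

ΔP ≈ 281 kPa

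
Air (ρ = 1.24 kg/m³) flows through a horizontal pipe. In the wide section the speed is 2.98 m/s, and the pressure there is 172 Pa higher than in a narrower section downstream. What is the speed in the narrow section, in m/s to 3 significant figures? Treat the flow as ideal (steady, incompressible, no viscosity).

Horizontal Bernoulli: P₁ + ½ρv₁² = P₂ + ½ρv₂², so v₂² = v₁² + 2(P₁ − P₂)/ρ.
v₂ = √(2.98² + 2·172/1.24) = √(8.88 + 277) = 16.9 m/s.

v₂ ≈ 16.9 m/s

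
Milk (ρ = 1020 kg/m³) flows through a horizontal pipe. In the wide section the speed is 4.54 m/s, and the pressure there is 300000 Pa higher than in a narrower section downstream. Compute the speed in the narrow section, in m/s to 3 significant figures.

v₂ = 24.7 m/s

Horizontal Bernoulli: P₁ + ½ρv₁² = P₂ + ½ρv₂², so v₂² = v₁² + 2(P₁ − P₂)/ρ.
v₂ = √(4.54² + 2·300000/1020) = √(20.6 + 588) = 24.7 m/s.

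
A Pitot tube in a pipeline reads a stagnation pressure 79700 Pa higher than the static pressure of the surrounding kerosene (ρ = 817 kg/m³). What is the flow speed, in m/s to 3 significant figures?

Bernoulli between the free stream and the stagnation point: ½ρv² = P_stag − P_static.
v = √(2ΔP/ρ) = √(2·79700/817) = 14.0 m/s.

v ≈ 14.0 m/s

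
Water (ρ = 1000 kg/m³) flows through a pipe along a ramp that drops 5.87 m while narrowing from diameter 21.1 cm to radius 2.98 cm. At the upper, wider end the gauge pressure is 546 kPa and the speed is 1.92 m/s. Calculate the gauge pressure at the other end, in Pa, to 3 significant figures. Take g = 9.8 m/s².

Continuity gives A₁v₁ = A₂v₂, so v₂ = (350 cm²)/(27.9 cm²) × 1.92 m/s = 24.1 m/s.
Energy conservation along the streamline gives P₂ = P₁ − ½ρ(v₂² − v₁²) − ρg(h₂ − h₁).
P₂ = 546000 + ½·1000·(1.92² − 24.1²) − 1000·9.8·(−5.87) = 546000 + (-288000) − (-57500) = 316000 Pa.

P₂ = 316000 Pa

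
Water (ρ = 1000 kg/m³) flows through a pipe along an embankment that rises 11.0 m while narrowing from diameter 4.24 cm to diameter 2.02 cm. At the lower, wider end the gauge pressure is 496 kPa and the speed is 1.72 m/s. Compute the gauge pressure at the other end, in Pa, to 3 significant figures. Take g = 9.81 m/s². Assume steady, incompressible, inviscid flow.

Mass conservation (A₁v₁ = A₂v₂) gives v₂ = 1.72 × 14.1/3.20 = 7.58 m/s.
Energy conservation along the streamline gives P₂ = P₁ − ½ρ(v₂² − v₁²) − ρg(h₂ − h₁).
P₂ = 496000 + ½·1000·(1.72² − 7.58²) − 1000·9.81·(+11.0) = 496000 + (-27200) − (108000) = 361000 Pa.

P₂ ≈ 361000 Pa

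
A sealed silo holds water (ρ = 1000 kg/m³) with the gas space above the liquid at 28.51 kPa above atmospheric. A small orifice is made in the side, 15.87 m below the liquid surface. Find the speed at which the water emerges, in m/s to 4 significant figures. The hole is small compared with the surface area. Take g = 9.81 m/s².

v = 19.19 m/s

Take point 1 at the surface (v₁ ≈ 0) and point 2 at the hole (at atmospheric pressure). Bernoulli: P₁ + ρg h = P_atm + ½ρv₂².
With P₁ − P_atm = 28510 Pa, v₂ = √(2gh + 2ΔP/ρ) = √(2·9.81·15.87 + 2·28510/1000) = 19.19 m/s.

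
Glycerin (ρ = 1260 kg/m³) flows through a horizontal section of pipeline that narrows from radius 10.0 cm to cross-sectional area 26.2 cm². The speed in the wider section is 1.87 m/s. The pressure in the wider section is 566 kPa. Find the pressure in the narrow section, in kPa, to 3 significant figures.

P₂ ≈ 251 kPa

The volume flow rate is constant, so v₂ = (A₁/A₂)v₁ = (314/26.2)·1.87 = 22.4 m/s.
With no height change, Bernoulli's equation is P₁ + ½ρv₁² = P₂ + ½ρv₂².
P₂ = P₁ − ½ρ(v₂² − v₁²) = 566000 − ½·1260·(22.4² − 1.87²) = 566000 − 315000 = 251000 Pa.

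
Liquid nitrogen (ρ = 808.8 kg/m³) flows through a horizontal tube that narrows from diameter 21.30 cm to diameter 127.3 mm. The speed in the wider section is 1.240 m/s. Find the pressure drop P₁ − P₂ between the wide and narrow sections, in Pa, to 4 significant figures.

ΔP ≈ 4252 Pa

The volume flow rate is constant, so v₂ = (A₁/A₂)v₁ = (356.3/127.3)·1.240 = 3.472 m/s.
Bernoulli (h₁ = h₂): P₁ − P₂ = ½ρ(v₂² − v₁²).
P₁ − P₂ = ½·808.8·(3.472² − 1.240²) = ½·808.8·10.51 = 4252 Pa.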